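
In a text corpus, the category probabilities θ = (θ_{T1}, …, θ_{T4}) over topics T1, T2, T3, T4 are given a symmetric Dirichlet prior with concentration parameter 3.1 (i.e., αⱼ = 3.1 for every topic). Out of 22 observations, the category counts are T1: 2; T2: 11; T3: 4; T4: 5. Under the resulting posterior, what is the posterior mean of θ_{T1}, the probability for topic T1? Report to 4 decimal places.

The Dirichlet prior is conjugate to the Multinomial likelihood: each posterior αⱼ = prior αⱼ + observed count nⱼ.
Posterior concentration: (5.1, 14.1, 7.1, 8.1), total = 34.4.
E[θ_{T1}|data] = α_{T1}/Σα = 5.1/34.4 = 0.1483.

0.1483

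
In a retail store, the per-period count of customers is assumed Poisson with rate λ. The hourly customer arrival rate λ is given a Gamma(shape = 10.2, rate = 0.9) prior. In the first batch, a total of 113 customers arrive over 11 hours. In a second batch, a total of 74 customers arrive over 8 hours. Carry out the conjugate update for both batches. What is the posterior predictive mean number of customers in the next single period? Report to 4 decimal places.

9.9095

With a Gamma(shape α, rate β) prior, the Poisson likelihood is conjugate: the posterior is Gamma(α + ΣXᵢ, β + n).
After batch 1: Gamma(α+S, β+n) = Gamma(10.2+113, 0.9+11) = Gamma(123.2, 11.9).
After batch 2: Gamma(α+S, β+n) = Gamma(123.2+74, 11.9+8) = Gamma(197.2, 19.9).
The predictive distribution for one future period is NegBinom with mean α/β = 9.9095.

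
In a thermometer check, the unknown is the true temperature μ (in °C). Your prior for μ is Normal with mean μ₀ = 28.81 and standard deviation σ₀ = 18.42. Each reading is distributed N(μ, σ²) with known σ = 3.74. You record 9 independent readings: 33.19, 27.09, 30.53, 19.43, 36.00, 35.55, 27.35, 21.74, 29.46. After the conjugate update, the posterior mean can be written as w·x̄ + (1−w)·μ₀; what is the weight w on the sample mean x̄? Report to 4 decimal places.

For Normal data with known variance σ², a Normal(μ₀, σ₀²) prior on μ is conjugate. Posterior precision = 1/σ₀² + n/σ²; posterior mean is the precision-weighted average of μ₀ and x̄.
σ₀² = 18.42² = 339.2964, σ² = 3.74² = 13.9876. Prior precision 1/σ₀² = 1/339.2964; data precision n/σ² = 9/13.9876.
w = (n/σ²)/(1/σ₀² + n/σ²) = n·σ₀²/(σ² + n·σ₀²) = 9·339.2964/(13.9876 + 9·339.2964) = 3053.6676/3067.6552 = 0.9954.

0.9954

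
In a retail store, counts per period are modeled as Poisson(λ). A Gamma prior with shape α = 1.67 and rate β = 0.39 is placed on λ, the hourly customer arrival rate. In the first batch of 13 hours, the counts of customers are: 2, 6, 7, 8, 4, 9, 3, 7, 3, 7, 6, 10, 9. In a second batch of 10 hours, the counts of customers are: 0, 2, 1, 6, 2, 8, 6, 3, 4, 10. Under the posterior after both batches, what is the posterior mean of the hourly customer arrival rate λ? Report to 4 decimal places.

5.3301

With a Gamma(shape α, rate β) prior, the Poisson likelihood is conjugate: the posterior is Gamma(α + ΣXᵢ, β + n).
Batch 1: sum of counts S = 81 over n = 13 hours.
After batch 1: Gamma(α+S, β+n) = Gamma(1.67+81, 0.39+13) = Gamma(82.67, 13.39).
Batch 2: sum of counts S = 42 over n = 10 hours.
After batch 2: Gamma(α+S, β+n) = Gamma(82.67+42, 13.39+10) = Gamma(124.67, 23.39).
Posterior mean = α/β = 124.67/23.39 = 5.3301.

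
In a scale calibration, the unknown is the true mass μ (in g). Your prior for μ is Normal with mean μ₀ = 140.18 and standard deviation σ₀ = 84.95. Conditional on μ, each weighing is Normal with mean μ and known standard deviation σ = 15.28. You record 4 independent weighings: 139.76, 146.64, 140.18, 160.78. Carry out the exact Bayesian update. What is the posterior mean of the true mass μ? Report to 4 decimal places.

146.7866

For Normal data with known variance σ², a Normal(μ₀, σ₀²) prior on μ is conjugate. Posterior precision = 1/σ₀² + n/σ²; posterior mean is the precision-weighted average of μ₀ and x̄.
Σxᵢ = 139.76 + 146.64 + 140.18 + 160.78 = 587.36, so n·x̄ = 587.36.
σ₀² = 84.95² = 7216.5025, σ² = 15.28² = 233.4784; σ² + n·σ₀² = 233.4784 + 4·7216.5025 = 29099.4884.
Posterior mean = (μ₀/σ₀² + n·x̄/σ²)/(1/σ₀² + n/σ²) = (σ²·μ₀ + σ₀²·n·x̄)/(σ² + n·σ₀²) = (233.4784·140.18 + 7216.5025·587.36)/29099.4884 = 4271413.910512/29099.4884 = 146.7866.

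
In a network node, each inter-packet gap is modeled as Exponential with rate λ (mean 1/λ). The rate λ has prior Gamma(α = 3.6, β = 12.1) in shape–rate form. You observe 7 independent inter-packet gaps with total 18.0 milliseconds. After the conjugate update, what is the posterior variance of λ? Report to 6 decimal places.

0.011700

With a Gamma(shape α, rate β) prior on the exponential rate λ, the posterior after n observations with total T = Σxᵢ is Gamma(α+n, β+T).
Posterior: Gamma(3.6+7, 12.1+18.0) = Gamma(10.6, 30.1).
Var = α/β² = 0.011700.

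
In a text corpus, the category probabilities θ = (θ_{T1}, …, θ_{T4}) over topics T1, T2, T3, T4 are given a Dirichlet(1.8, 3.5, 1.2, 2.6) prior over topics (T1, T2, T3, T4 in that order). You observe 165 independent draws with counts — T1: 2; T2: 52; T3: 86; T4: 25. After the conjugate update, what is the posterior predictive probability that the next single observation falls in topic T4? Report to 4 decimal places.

The Dirichlet prior is conjugate to the Multinomial likelihood: each posterior αⱼ = prior αⱼ + observed count nⱼ.
Posterior concentration: (3.8, 55.5, 87.2, 27.6), total = 174.1.
P(next = T4 | data) = α_{T4}/Σα = 0.1585.

0.1585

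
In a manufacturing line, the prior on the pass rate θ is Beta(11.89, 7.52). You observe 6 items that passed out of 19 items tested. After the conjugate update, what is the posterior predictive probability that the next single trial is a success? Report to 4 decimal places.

The Beta prior is conjugate to a Binomial/Bernoulli likelihood; the update adds successes to α and failures to β.
Posterior: Beta(α+k, β+n−k) = Beta(11.89+6, 7.52+13) = Beta(17.89, 20.52).
For a single future Bernoulli trial, P(success | data) = α/(α+β) = 0.4658.

0.4658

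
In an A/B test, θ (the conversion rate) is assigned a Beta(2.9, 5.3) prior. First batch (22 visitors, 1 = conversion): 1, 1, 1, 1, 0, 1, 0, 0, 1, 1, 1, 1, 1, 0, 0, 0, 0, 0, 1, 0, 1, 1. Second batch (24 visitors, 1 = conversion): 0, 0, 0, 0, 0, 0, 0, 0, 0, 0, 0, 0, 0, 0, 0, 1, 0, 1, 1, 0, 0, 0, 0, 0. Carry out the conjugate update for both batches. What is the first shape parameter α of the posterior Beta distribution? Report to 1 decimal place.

The Beta prior is conjugate to a Binomial/Bernoulli likelihood; the update adds successes to α and failures to β.
After batch 1: Beta(2.9+13, 5.3+9) = Beta(15.9, 14.3).
After batch 2: Beta(15.9+3, 14.3+21) = Beta(18.9, 35.3).
Posterior α = 18.9.

18.9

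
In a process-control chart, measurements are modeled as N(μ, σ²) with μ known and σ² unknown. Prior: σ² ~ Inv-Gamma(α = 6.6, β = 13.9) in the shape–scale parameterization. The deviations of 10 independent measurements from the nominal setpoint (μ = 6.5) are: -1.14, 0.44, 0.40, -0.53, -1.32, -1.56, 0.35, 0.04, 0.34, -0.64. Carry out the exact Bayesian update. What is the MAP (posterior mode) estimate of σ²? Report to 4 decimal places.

With known mean μ and an Inverse-Gamma(α, β) prior on σ², the Normal likelihood is conjugate: posterior is Inv-Gamma(α + n/2, β + Σ(xᵢ−μ)²/2).
Σ(xᵢ−μ)² = (-1.14)² + (0.44)² + (0.40)² + (-0.53)² + (-1.32)² + (-1.56)² + (0.35)² + (0.04)² + (0.34)² + (-0.64)² = 6.7594.
Posterior: Inv-Gamma(6.6 + 10/2, 13.9 + 6.7594/2) = Inv-Gamma(11.60, 17.27970).
Mode = β/(α+1) = 17.27970/12.60 = 1.3714.

1.3714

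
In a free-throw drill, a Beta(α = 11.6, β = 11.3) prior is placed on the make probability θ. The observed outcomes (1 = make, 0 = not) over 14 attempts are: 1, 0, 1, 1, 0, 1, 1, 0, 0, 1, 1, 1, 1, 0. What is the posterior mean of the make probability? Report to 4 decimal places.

The Beta prior is conjugate to a Binomial/Bernoulli likelihood; the update adds successes to α and failures to β.
Posterior: Beta(α+k, β+n−k) = Beta(11.6+9, 11.3+5) = Beta(20.6, 16.3).
Posterior mean = α/(α+β) = 20.6/36.9 = 0.5583.

0.5583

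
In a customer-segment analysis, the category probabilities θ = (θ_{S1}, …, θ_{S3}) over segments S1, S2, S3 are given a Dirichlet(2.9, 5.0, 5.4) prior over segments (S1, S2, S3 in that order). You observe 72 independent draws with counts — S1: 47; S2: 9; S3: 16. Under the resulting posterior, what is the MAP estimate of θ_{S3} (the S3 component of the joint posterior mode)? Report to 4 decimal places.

0.2479

The Dirichlet prior is conjugate to the Multinomial likelihood: each posterior αⱼ = prior αⱼ + observed count nⱼ.
Posterior concentration: (49.9, 14.0, 21.4), total = 85.3.
Joint mode component: (α_{S3}−1)/(Σα−K) = 20.4/82.3 = 0.2479.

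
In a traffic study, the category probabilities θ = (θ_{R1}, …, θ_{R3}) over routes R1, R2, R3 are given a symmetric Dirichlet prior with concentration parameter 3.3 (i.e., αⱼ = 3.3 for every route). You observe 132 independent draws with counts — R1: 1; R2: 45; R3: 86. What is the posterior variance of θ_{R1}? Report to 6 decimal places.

0.000206

The Dirichlet prior is conjugate to the Multinomial likelihood: each posterior αⱼ = prior αⱼ + observed count nⱼ.
Posterior concentration: (4.3, 48.3, 89.3), total = 141.9.
Var[θ_j] = α_j(Σα−α_j)/((Σα)²(Σα+1)) = 4.3·137.6/(141.9²·142.9) = 0.000206.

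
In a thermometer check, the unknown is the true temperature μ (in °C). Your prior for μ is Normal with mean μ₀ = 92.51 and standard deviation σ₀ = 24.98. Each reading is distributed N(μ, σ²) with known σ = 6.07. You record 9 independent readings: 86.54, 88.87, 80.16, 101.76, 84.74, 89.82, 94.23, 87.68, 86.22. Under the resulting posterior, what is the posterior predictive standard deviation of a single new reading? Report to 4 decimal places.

For Normal data with known variance σ², a Normal(μ₀, σ₀²) prior on μ is conjugate. Posterior precision = 1/σ₀² + n/σ²; posterior mean is the precision-weighted average of μ₀ and x̄.
σ₀² = 24.98² = 624.0004, σ² = 6.07² = 36.8449; σ² + n·σ₀² = 36.8449 + 9·624.0004 = 5652.8485.
Posterior precision = 1/σ₀² + n/σ² = 1/624.0004 + 9/36.8449 = (σ² + n·σ₀²)/(σ₀²σ²) = 5652.8485/(624.0004·36.8449); posterior variance σₙ² = σ₀²σ²/(σ² + n·σ₀²) = 624.0004·36.8449/5652.8485 = 4.067194.
Predictive variance for one new observation = σₙ² + σ² = 624.0004·36.8449/5652.8485 + 36.8449 = σ²·(σ₀² + 5652.8485)/5652.8485 = 36.8449·6276.8489/5652.8485 = 40.912094; SD = √(36.8449·6276.8489/5652.8485) = 6.3963.

6.3963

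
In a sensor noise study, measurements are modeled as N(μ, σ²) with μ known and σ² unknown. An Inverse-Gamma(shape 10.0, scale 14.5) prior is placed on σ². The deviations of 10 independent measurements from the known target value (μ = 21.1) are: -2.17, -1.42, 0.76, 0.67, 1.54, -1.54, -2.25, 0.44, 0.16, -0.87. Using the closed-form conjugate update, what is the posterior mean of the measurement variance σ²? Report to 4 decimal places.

1.6976

With known mean μ and an Inverse-Gamma(α, β) prior on σ², the Normal likelihood is conjugate: posterior is Inv-Gamma(α + n/2, β + Σ(xᵢ−μ)²/2).
Σ(xᵢ−μ)² = (-2.17)² + (-1.42)² + (0.76)² + (0.67)² + (1.54)² + (-1.54)² + (-2.25)² + (0.44)² + (0.16)² + (-0.87)² = 18.5336.
Posterior: Inv-Gamma(10.0 + 10/2, 14.5 + 18.5336/2) = Inv-Gamma(15.00, 23.76680).
E[σ²|data] = β/(α−1) = 23.76680/14.00 = 1.6976.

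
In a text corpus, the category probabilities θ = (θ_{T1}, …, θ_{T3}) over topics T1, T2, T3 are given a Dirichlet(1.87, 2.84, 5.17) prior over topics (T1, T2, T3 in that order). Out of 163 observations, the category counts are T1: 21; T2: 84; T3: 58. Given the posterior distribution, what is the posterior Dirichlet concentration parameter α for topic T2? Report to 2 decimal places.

The Dirichlet prior is conjugate to the Multinomial likelihood: each posterior αⱼ = prior αⱼ + observed count nⱼ.
Posterior concentration: (22.87, 86.84, 63.17), total = 172.88.
α_{T2} = 2.84 + 84 = 86.84.

86.84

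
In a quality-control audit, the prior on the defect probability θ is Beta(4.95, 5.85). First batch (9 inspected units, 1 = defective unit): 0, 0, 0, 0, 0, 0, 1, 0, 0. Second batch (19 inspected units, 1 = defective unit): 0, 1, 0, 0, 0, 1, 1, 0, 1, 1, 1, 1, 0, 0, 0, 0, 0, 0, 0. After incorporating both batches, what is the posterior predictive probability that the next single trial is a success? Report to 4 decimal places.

The Beta prior is conjugate to a Binomial/Bernoulli likelihood; the update adds successes to α and failures to β.
After batch 1: Beta(4.95+1, 5.85+8) = Beta(5.95, 13.85).
After batch 2: Beta(5.95+7, 13.85+12) = Beta(12.95, 25.85).
For a single future Bernoulli trial, P(success | data) = α/(α+β) = 0.3338.

0.3338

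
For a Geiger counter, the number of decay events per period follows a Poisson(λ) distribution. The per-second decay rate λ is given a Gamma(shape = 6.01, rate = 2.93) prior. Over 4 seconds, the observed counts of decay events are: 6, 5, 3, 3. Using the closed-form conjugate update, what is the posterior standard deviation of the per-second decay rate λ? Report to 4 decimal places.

With a Gamma(shape α, rate β) prior, the Poisson likelihood is conjugate: the posterior is Gamma(α + ΣXᵢ, β + n).
Sum of counts S = 17 over n = 4 seconds.
Posterior: Gamma(α+S, β+n) = Gamma(6.01+17, 2.93+4) = Gamma(23.01, 6.93).
SD = √α/β = √23.01/6.93 = 0.6922.

0.6922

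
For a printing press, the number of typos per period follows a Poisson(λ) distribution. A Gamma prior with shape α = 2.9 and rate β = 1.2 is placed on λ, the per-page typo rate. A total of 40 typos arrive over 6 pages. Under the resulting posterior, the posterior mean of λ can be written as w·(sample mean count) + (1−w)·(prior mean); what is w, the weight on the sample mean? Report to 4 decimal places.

With a Gamma(shape α, rate β) prior, the Poisson likelihood is conjugate: the posterior is Gamma(α + ΣXᵢ, β + n).
Posterior mean = (α₀+S)/(β₀+n) = [n/(β₀+n)]·(S/n) + [β₀/(β₀+n)]·(α₀/β₀), so only n and β₀ enter the weight.
Weight on data w = n/(β₀+n) = 6/(1.2+6) = 6/7.2 = 0.8333.

0.8333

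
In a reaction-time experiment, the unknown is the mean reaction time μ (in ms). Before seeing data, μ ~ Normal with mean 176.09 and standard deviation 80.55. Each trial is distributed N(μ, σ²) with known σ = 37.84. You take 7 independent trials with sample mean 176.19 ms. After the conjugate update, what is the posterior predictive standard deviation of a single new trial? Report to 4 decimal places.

For Normal data with known variance σ², a Normal(μ₀, σ₀²) prior on μ is conjugate. Posterior precision = 1/σ₀² + n/σ²; posterior mean is the precision-weighted average of μ₀ and x̄.
σ₀² = 80.55² = 6488.3025, σ² = 37.84² = 1431.8656; σ² + n·σ₀² = 1431.8656 + 7·6488.3025 = 46849.9831.
Posterior precision = 1/σ₀² + n/σ² = 1/6488.3025 + 7/1431.8656 = (σ² + n·σ₀²)/(σ₀²σ²) = 46849.9831/(6488.3025·1431.8656); posterior variance σₙ² = σ₀²σ²/(σ² + n·σ₀²) = 6488.3025·1431.8656/46849.9831 = 198.300544.
Predictive variance for one new observation = σₙ² + σ² = 6488.3025·1431.8656/46849.9831 + 1431.8656 = σ²·(σ₀² + 46849.9831)/46849.9831 = 1431.8656·53338.2856/46849.9831 = 1630.166144; SD = √(1431.8656·53338.2856/46849.9831) = 40.3753.

40.3753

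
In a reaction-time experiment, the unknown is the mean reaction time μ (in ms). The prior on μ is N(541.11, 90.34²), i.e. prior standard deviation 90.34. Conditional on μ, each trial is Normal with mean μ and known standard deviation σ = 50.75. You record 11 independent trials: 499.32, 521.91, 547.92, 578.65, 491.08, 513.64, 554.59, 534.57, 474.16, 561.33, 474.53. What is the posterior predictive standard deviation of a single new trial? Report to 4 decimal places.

52.9450

For Normal data with known variance σ², a Normal(μ₀, σ₀²) prior on μ is conjugate. Posterior precision = 1/σ₀² + n/σ²; posterior mean is the precision-weighted average of μ₀ and x̄.
σ₀² = 90.34² = 8161.3156, σ² = 50.75² = 2575.5625; σ² + n·σ₀² = 2575.5625 + 11·8161.3156 = 92350.0341.
Posterior precision = 1/σ₀² + n/σ² = 1/8161.3156 + 11/2575.5625 = (σ² + n·σ₀²)/(σ₀²σ²) = 92350.0341/(8161.3156·2575.5625); posterior variance σₙ² = σ₀²σ²/(σ² + n·σ₀²) = 8161.3156·2575.5625/92350.0341 = 227.612027.
Predictive variance for one new observation = σₙ² + σ² = 8161.3156·2575.5625/92350.0341 + 2575.5625 = σ²·(σ₀² + 92350.0341)/92350.0341 = 2575.5625·100511.3497/92350.0341 = 2803.174527; SD = √(2575.5625·100511.3497/92350.0341) = 52.9450.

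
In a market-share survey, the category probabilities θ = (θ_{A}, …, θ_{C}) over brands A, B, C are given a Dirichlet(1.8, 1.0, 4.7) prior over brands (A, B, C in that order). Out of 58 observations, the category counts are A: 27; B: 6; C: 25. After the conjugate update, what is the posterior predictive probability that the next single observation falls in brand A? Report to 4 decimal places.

0.4397

The Dirichlet prior is conjugate to the Multinomial likelihood: each posterior αⱼ = prior αⱼ + observed count nⱼ.
Posterior concentration: (28.8, 7.0, 29.7), total = 65.5.
P(next = A | data) = α_{A}/Σα = 0.4397.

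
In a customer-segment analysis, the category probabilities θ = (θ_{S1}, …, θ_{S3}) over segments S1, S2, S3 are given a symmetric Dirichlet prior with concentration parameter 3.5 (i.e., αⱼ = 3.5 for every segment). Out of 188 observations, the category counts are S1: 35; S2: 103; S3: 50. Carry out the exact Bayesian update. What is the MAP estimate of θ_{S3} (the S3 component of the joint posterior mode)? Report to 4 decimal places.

The Dirichlet prior is conjugate to the Multinomial likelihood: each posterior αⱼ = prior αⱼ + observed count nⱼ.
Posterior concentration: (38.5, 106.5, 53.5), total = 198.5.
Joint mode component: (α_{S3}−1)/(Σα−K) = 52.5/195.5 = 0.2685.

0.2685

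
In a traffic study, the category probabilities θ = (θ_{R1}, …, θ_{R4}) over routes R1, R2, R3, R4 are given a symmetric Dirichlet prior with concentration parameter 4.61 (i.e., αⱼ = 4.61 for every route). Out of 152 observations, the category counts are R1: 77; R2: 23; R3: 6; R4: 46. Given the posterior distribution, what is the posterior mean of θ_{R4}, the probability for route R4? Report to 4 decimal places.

The Dirichlet prior is conjugate to the Multinomial likelihood: each posterior αⱼ = prior αⱼ + observed count nⱼ.
Posterior concentration: (81.61, 27.61, 10.61, 50.61), total = 170.44.
E[θ_{R4}|data] = α_{R4}/Σα = 50.61/170.44 = 0.2969.

0.2969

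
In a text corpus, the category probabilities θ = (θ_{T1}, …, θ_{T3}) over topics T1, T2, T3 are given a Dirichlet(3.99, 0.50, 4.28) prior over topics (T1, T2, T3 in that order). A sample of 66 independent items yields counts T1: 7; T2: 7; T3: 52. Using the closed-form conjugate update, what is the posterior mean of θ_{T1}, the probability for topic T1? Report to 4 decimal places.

0.1470

The Dirichlet prior is conjugate to the Multinomial likelihood: each posterior αⱼ = prior αⱼ + observed count nⱼ.
Posterior concentration: (10.99, 7.50, 56.28), total = 74.77.
E[θ_{T1}|data] = α_{T1}/Σα = 10.99/74.77 = 0.1470.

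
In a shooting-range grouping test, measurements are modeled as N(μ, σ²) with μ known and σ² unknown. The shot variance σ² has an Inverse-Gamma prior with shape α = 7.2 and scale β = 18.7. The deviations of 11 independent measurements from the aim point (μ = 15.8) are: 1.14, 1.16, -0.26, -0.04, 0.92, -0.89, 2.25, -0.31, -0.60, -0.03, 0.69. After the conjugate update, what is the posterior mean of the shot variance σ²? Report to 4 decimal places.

With known mean μ and an Inverse-Gamma(α, β) prior on σ², the Normal likelihood is conjugate: posterior is Inv-Gamma(α + n/2, β + Σ(xᵢ−μ)²/2).
Σ(xᵢ−μ)² = (1.14)² + (1.16)² + (-0.26)² + (-0.04)² + (0.92)² + (-0.89)² + (2.25)² + (-0.31)² + (-0.60)² + (-0.03)² + (0.69)² = 10.3485.
Posterior: Inv-Gamma(7.2 + 11/2, 18.7 + 10.3485/2) = Inv-Gamma(12.70, 23.87425).
E[σ²|data] = β/(α−1) = 23.87425/11.70 = 2.0405.

2.0405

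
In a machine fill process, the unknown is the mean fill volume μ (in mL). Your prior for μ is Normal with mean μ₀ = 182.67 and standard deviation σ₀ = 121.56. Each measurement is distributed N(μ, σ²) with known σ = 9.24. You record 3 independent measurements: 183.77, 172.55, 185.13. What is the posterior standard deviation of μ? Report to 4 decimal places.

5.3296

For Normal data with known variance σ², a Normal(μ₀, σ₀²) prior on μ is conjugate. Posterior precision = 1/σ₀² + n/σ²; posterior mean is the precision-weighted average of μ₀ and x̄.
σ₀² = 121.56² = 14776.8336, σ² = 9.24² = 85.3776; σ² + n·σ₀² = 85.3776 + 3·14776.8336 = 44415.8784.
Posterior precision = 1/σ₀² + n/σ² = 1/14776.8336 + 3/85.3776 = (σ² + n·σ₀²)/(σ₀²σ²) = 44415.8784/(14776.8336·85.3776); posterior variance σₙ² = σ₀²σ²/(σ² + n·σ₀²) = 14776.8336·85.3776/44415.8784 = 28.404495.
Posterior SD = √σₙ² = √(14776.8336·85.3776/44415.8784) = 5.3296.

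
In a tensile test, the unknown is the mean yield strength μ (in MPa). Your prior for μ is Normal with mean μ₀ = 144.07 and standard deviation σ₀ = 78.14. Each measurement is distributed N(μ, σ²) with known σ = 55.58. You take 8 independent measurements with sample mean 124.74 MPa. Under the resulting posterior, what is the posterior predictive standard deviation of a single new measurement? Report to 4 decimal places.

For Normal data with known variance σ², a Normal(μ₀, σ₀²) prior on μ is conjugate. Posterior precision = 1/σ₀² + n/σ²; posterior mean is the precision-weighted average of μ₀ and x̄.
σ₀² = 78.14² = 6105.8596, σ² = 55.58² = 3089.1364; σ² + n·σ₀² = 3089.1364 + 8·6105.8596 = 51936.0132.
Posterior precision = 1/σ₀² + n/σ² = 1/6105.8596 + 8/3089.1364 = (σ² + n·σ₀²)/(σ₀²σ²) = 51936.0132/(6105.8596·3089.1364); posterior variance σₙ² = σ₀²σ²/(σ² + n·σ₀²) = 6105.8596·3089.1364/51936.0132 = 363.174452.
Predictive variance for one new observation = σₙ² + σ² = 6105.8596·3089.1364/51936.0132 + 3089.1364 = σ²·(σ₀² + 51936.0132)/51936.0132 = 3089.1364·58041.8728/51936.0132 = 3452.310852; SD = √(3089.1364·58041.8728/51936.0132) = 58.7564.

58.7564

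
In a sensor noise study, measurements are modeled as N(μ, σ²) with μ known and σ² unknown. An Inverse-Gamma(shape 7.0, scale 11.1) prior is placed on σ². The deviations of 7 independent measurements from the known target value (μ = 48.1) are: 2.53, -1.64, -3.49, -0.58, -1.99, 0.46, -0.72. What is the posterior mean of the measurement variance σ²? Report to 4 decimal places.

With known mean μ and an Inverse-Gamma(α, β) prior on σ², the Normal likelihood is conjugate: posterior is Inv-Gamma(α + n/2, β + Σ(xᵢ−μ)²/2).
Σ(xᵢ−μ)² = (2.53)² + (-1.64)² + (-3.49)² + (-0.58)² + (-1.99)² + (0.46)² + (-0.72)² = 26.2971.
Posterior: Inv-Gamma(7.0 + 7/2, 11.1 + 26.2971/2) = Inv-Gamma(10.50, 24.24855).
E[σ²|data] = β/(α−1) = 24.24855/9.50 = 2.5525.

2.5525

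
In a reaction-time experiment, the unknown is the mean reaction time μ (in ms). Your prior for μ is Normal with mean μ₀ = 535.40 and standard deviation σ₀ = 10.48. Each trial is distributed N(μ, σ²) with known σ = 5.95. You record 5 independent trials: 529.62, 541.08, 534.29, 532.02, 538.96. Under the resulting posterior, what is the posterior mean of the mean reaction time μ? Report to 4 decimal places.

535.2065

For Normal data with known variance σ², a Normal(μ₀, σ₀²) prior on μ is conjugate. Posterior precision = 1/σ₀² + n/σ²; posterior mean is the precision-weighted average of μ₀ and x̄.
Σxᵢ = 529.62 + 541.08 + 534.29 + 532.02 + 538.96 = 2675.97, so n·x̄ = 2675.97.
σ₀² = 10.48² = 109.8304, σ² = 5.95² = 35.4025; σ² + n·σ₀² = 35.4025 + 5·109.8304 = 584.5545.
Posterior mean = (μ₀/σ₀² + n·x̄/σ²)/(1/σ₀² + n/σ²) = (σ²·μ₀ + σ₀²·n·x̄)/(σ² + n·σ₀²) = (35.4025·535.40 + 109.8304·2675.97)/584.5545 = 312857.353988/584.5545 = 535.2065.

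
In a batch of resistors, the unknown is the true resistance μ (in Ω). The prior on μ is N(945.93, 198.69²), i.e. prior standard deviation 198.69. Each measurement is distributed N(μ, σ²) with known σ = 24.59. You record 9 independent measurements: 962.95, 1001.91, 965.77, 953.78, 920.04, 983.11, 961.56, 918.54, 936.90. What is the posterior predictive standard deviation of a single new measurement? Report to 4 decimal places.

25.9179

For Normal data with known variance σ², a Normal(μ₀, σ₀²) prior on μ is conjugate. Posterior precision = 1/σ₀² + n/σ²; posterior mean is the precision-weighted average of μ₀ and x̄.
σ₀² = 198.69² = 39477.7161, σ² = 24.59² = 604.6681; σ² + n·σ₀² = 604.6681 + 9·39477.7161 = 355904.113.
Posterior precision = 1/σ₀² + n/σ² = 1/39477.7161 + 9/604.6681 = (σ² + n·σ₀²)/(σ₀²σ²) = 355904.113/(39477.7161·604.6681); posterior variance σₙ² = σ₀²σ²/(σ² + n·σ₀²) = 39477.7161·604.6681/355904.113 = 67.071199.
Predictive variance for one new observation = σₙ² + σ² = 39477.7161·604.6681/355904.113 + 604.6681 = σ²·(σ₀² + 355904.113)/355904.113 = 604.6681·395381.8291/355904.113 = 671.739299; SD = √(604.6681·395381.8291/355904.113) = 25.9179.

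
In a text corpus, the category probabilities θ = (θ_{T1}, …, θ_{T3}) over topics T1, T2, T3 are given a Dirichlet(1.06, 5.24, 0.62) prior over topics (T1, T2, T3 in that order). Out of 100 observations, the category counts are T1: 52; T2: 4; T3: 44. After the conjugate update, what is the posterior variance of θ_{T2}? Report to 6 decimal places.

The Dirichlet prior is conjugate to the Multinomial likelihood: each posterior αⱼ = prior αⱼ + observed count nⱼ.
Posterior concentration: (53.06, 9.24, 44.62), total = 106.92.
Var[θ_j] = α_j(Σα−α_j)/((Σα)²(Σα+1)) = 9.24·97.68/(106.92²·107.92) = 0.000732.

0.000732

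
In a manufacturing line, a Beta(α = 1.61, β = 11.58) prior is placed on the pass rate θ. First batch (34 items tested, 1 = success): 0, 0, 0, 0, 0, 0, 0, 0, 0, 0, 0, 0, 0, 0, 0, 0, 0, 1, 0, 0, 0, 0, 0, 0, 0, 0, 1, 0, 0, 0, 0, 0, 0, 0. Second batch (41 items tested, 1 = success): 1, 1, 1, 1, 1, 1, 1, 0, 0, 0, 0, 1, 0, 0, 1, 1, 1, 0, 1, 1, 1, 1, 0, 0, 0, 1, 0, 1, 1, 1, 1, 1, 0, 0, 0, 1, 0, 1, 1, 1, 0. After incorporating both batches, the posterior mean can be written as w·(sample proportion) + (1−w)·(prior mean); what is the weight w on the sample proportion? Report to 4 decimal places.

0.8504

The Beta prior is conjugate to a Binomial/Bernoulli likelihood; the update adds successes to α and failures to β.
Total number of items tested: n = 34 + 41 = 75.
Posterior mean = (α₀+k)/(α₀+β₀+n) = [n/(α₀+β₀+n)]·(k/n) + [(α₀+β₀)/(α₀+β₀+n)]·α₀/(α₀+β₀), so only n and the prior enter the weight.
The weight on the data is w = n/(α₀+β₀+n) = 75/(1.61+11.58+75) = 75/88.19 = 0.8504.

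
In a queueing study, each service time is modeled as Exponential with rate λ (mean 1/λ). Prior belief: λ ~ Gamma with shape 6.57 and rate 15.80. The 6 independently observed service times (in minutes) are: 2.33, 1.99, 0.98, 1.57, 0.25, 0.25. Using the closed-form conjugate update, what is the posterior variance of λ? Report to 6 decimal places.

0.023414

With a Gamma(shape α, rate β) prior on the exponential rate λ, the posterior after n observations with total T = Σxᵢ is Gamma(α+n, β+T).
Sum of observations T = 7.37 minutes; n = 6.
Posterior: Gamma(6.57+6, 15.80+7.37) = Gamma(12.57, 23.17).
Var = α/β² = 0.023414.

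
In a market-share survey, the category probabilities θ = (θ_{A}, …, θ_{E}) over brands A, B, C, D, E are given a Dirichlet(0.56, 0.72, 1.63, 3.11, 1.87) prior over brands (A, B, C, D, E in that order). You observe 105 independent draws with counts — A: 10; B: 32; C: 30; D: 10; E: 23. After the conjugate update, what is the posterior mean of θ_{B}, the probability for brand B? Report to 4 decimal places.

0.2898

The Dirichlet prior is conjugate to the Multinomial likelihood: each posterior αⱼ = prior αⱼ + observed count nⱼ.
Posterior concentration: (10.56, 32.72, 31.63, 13.11, 24.87), total = 112.89.
E[θ_{B}|data] = α_{B}/Σα = 32.72/112.89 = 0.2898.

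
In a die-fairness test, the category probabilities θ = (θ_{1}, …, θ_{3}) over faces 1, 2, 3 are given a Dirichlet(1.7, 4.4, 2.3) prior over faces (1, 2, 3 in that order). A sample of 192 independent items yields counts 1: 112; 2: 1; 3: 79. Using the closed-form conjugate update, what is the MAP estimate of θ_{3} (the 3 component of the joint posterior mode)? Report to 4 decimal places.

The Dirichlet prior is conjugate to the Multinomial likelihood: each posterior αⱼ = prior αⱼ + observed count nⱼ.
Posterior concentration: (113.7, 5.4, 81.3), total = 200.4.
Joint mode component: (α_{3}−1)/(Σα−K) = 80.3/197.4 = 0.4068.

0.4068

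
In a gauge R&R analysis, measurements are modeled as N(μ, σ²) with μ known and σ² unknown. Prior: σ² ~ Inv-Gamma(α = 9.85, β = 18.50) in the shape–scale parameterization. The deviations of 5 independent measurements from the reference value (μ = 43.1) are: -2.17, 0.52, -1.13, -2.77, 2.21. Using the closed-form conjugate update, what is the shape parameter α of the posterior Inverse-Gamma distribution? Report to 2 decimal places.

12.35

With known mean μ and an Inverse-Gamma(α, β) prior on σ², the Normal likelihood is conjugate: posterior is Inv-Gamma(α + n/2, β + Σ(xᵢ−μ)²/2).
Σ(xᵢ−μ)² = (-2.17)² + (0.52)² + (-1.13)² + (-2.77)² + (2.21)² = 18.8132.
Posterior: Inv-Gamma(9.85 + 5/2, 18.50 + 18.8132/2) = Inv-Gamma(12.35, 27.90660).
Posterior α = 12.35.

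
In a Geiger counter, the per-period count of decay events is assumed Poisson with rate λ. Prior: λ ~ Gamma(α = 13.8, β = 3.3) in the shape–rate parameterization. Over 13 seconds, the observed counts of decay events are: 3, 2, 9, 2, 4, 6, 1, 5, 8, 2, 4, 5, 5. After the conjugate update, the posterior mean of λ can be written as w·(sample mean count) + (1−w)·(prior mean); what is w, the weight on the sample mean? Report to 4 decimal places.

With a Gamma(shape α, rate β) prior, the Poisson likelihood is conjugate: the posterior is Gamma(α + ΣXᵢ, β + n).
Posterior mean = (α₀+S)/(β₀+n) = [n/(β₀+n)]·(S/n) + [β₀/(β₀+n)]·(α₀/β₀), so only n and β₀ enter the weight.
Weight on data w = n/(β₀+n) = 13/(3.3+13) = 13/16.3 = 0.7975.

0.7975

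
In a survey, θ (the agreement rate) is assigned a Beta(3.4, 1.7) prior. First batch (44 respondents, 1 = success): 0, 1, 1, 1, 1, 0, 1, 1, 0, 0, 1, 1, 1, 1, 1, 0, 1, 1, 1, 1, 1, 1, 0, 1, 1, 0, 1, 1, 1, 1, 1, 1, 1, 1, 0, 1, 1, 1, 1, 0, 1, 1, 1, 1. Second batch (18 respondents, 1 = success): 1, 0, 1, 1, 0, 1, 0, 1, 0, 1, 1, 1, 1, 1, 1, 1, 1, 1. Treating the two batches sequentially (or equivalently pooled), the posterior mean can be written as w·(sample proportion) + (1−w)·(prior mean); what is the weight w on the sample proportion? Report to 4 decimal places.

The Beta prior is conjugate to a Binomial/Bernoulli likelihood; the update adds successes to α and failures to β.
Total number of respondents: n = 44 + 18 = 62.
Posterior mean = (α₀+k)/(α₀+β₀+n) = [n/(α₀+β₀+n)]·(k/n) + [(α₀+β₀)/(α₀+β₀+n)]·α₀/(α₀+β₀), so only n and the prior enter the weight.
The weight on the data is w = n/(α₀+β₀+n) = 62/(3.4+1.7+62) = 62/67.1 = 0.9240.

0.9240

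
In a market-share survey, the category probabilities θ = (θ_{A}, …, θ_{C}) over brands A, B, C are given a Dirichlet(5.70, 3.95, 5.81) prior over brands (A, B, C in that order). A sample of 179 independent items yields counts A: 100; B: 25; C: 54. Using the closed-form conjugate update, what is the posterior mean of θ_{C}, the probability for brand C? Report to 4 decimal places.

0.3076

The Dirichlet prior is conjugate to the Multinomial likelihood: each posterior αⱼ = prior αⱼ + observed count nⱼ.
Posterior concentration: (105.70, 28.95, 59.81), total = 194.46.
E[θ_{C}|data] = α_{C}/Σα = 59.81/194.46 = 0.3076.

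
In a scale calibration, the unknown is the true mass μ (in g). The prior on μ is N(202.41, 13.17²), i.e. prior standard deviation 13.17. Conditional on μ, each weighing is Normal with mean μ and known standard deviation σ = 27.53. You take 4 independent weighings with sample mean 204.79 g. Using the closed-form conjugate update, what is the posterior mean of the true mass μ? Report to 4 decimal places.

For Normal data with known variance σ², a Normal(μ₀, σ₀²) prior on μ is conjugate. Posterior precision = 1/σ₀² + n/σ²; posterior mean is the precision-weighted average of μ₀ and x̄.
n·x̄ = 4·204.79 = 819.16.
σ₀² = 13.17² = 173.4489, σ² = 27.53² = 757.9009; σ² + n·σ₀² = 757.9009 + 4·173.4489 = 1451.6965.
Posterior mean = (μ₀/σ₀² + n·x̄/σ²)/(1/σ₀² + n/σ²) = (σ²·μ₀ + σ₀²·n·x̄)/(σ² + n·σ₀²) = (757.9009·202.41 + 173.4489·819.16)/1451.6965 = 295489.122093/1451.6965 = 203.5475.

203.5475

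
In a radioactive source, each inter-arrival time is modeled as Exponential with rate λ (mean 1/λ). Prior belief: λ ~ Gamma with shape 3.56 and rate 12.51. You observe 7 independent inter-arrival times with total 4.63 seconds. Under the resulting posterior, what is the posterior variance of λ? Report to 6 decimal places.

0.035945

With a Gamma(shape α, rate β) prior on the exponential rate λ, the posterior after n observations with total T = Σxᵢ is Gamma(α+n, β+T).
Posterior: Gamma(3.56+7, 12.51+4.63) = Gamma(10.56, 17.14).
Var = α/β² = 0.035945.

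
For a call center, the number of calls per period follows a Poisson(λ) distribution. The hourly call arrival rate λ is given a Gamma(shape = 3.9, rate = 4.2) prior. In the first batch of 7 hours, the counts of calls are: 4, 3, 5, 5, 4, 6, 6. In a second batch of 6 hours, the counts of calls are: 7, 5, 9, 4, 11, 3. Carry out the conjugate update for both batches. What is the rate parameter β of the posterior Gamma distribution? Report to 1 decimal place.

17.2

With a Gamma(shape α, rate β) prior, the Poisson likelihood is conjugate: the posterior is Gamma(α + ΣXᵢ, β + n).
Batch 1: sum of counts S = 33 over n = 7 hours.
After batch 1: Gamma(α+S, β+n) = Gamma(3.9+33, 4.2+7) = Gamma(36.9, 11.2).
Batch 2: sum of counts S = 39 over n = 6 hours.
After batch 2: Gamma(α+S, β+n) = Gamma(36.9+39, 11.2+6) = Gamma(75.9, 17.2).
Posterior β = 17.2.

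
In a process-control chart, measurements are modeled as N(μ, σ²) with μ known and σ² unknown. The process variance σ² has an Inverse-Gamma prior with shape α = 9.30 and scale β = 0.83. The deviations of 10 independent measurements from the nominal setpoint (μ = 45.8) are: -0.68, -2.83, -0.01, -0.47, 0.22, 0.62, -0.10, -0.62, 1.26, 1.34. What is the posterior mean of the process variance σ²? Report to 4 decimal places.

With known mean μ and an Inverse-Gamma(α, β) prior on σ², the Normal likelihood is conjugate: posterior is Inv-Gamma(α + n/2, β + Σ(xᵢ−μ)²/2).
Σ(xᵢ−μ)² = (-0.68)² + (-2.83)² + (-0.01)² + (-0.47)² + (0.22)² + (0.62)² + (-0.10)² + (-0.62)² + (1.26)² + (1.34)² = 12.9027.
Posterior: Inv-Gamma(9.30 + 10/2, 0.83 + 12.9027/2) = Inv-Gamma(14.30, 7.28135).
E[σ²|data] = β/(α−1) = 7.28135/13.30 = 0.5475.

0.5475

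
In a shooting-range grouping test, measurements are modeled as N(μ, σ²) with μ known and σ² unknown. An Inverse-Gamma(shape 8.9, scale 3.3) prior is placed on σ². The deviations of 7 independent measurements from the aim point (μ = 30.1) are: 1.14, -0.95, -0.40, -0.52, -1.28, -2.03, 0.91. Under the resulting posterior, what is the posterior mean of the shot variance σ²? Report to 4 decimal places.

With known mean μ and an Inverse-Gamma(α, β) prior on σ², the Normal likelihood is conjugate: posterior is Inv-Gamma(α + n/2, β + Σ(xᵢ−μ)²/2).
Σ(xᵢ−μ)² = (1.14)² + (-0.95)² + (-0.40)² + (-0.52)² + (-1.28)² + (-2.03)² + (0.91)² = 9.2199.
Posterior: Inv-Gamma(8.9 + 7/2, 3.3 + 9.2199/2) = Inv-Gamma(12.40, 7.90995).
E[σ²|data] = β/(α−1) = 7.90995/11.40 = 0.6939.

0.6939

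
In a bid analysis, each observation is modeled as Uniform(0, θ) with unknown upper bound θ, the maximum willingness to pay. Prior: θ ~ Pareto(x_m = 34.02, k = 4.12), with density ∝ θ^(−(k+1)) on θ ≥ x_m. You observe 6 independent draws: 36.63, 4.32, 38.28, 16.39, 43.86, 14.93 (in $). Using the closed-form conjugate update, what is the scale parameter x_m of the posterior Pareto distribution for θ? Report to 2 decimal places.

A Pareto(scale x_m, shape k) prior on the upper bound θ of Uniform(0, θ) is conjugate: posterior is Pareto(max(x_m, max xᵢ), k + n).
Sample maximum = 43.86; prior scale x_m = 34.02 → posterior scale = max = 43.86.
Posterior shape = 4.12 + 6 = 10.12.
Posterior scale x_m = 43.86.

43.86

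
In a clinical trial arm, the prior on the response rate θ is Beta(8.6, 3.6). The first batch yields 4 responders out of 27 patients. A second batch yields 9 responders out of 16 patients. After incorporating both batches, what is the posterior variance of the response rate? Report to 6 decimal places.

0.004238

The Beta prior is conjugate to a Binomial/Bernoulli likelihood; the update adds successes to α and failures to β.
After batch 1: Beta(8.6+4, 3.6+23) = Beta(12.6, 26.6).
After batch 2: Beta(12.6+9, 26.6+7) = Beta(21.6, 33.6).
Var = αβ/((α+β)²(α+β+1)) = 21.6·33.6/(55.2²·56.2) = 0.004238.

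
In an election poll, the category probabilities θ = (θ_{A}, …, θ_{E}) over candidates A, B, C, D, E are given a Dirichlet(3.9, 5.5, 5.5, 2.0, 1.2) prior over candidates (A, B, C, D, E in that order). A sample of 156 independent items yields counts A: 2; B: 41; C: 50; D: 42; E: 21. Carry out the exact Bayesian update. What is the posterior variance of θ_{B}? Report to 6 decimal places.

0.001118

The Dirichlet prior is conjugate to the Multinomial likelihood: each posterior αⱼ = prior αⱼ + observed count nⱼ.
Posterior concentration: (5.9, 46.5, 55.5, 44.0, 22.2), total = 174.1.
Var[θ_j] = α_j(Σα−α_j)/((Σα)²(Σα+1)) = 46.5·127.6/(174.1²·175.1) = 0.001118.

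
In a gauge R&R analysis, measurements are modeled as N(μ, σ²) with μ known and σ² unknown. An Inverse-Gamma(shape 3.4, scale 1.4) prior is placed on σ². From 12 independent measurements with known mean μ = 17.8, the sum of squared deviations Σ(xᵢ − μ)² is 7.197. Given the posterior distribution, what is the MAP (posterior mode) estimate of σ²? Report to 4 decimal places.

0.4806

With known mean μ and an Inverse-Gamma(α, β) prior on σ², the Normal likelihood is conjugate: posterior is Inv-Gamma(α + n/2, β + Σ(xᵢ−μ)²/2).
Posterior: Inv-Gamma(3.4 + 12/2, 1.4 + 7.197/2) = Inv-Gamma(9.40, 4.9985).
Mode = β/(α+1) = 4.9985/10.40 = 0.4806.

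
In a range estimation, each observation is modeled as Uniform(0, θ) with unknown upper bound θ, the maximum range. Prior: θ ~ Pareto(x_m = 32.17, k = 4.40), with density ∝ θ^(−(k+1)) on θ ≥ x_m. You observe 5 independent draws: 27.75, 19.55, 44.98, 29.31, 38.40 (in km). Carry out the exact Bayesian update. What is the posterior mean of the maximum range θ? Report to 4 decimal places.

A Pareto(scale x_m, shape k) prior on the upper bound θ of Uniform(0, θ) is conjugate: posterior is Pareto(max(x_m, max xᵢ), k + n).
Sample maximum = 44.98; prior scale x_m = 32.17 → posterior scale = max = 44.98.
Posterior shape = 4.40 + 5 = 9.40.
E[θ|data] = k·x_m/(k−1) = 9.40·44.98/8.40 = 50.3348.

50.3348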